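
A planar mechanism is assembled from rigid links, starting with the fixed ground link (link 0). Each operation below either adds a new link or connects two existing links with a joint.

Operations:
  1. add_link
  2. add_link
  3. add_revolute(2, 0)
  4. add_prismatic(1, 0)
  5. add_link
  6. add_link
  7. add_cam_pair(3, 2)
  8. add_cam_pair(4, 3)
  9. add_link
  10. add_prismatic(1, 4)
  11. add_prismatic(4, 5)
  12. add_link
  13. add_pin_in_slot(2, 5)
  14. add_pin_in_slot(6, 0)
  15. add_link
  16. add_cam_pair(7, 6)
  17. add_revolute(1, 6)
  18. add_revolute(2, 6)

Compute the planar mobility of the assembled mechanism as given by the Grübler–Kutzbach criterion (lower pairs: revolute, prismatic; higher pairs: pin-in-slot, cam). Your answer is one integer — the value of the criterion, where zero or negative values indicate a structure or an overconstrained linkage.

(L,J1,J2)=(1,0,0); link0 fixed
link1: (2,0,0)
link2: (3,0,0)
R 2-0 [J1]: (3,1,0)
P 1-0 [J1]: (3,2,0)
link3: (4,2,0)
link4: (5,2,0)
C 3-2 [J2]: (5,2,1)
C 4-3 [J2]: (5,2,2)
link5: (6,2,2)
P 1-4 [J1]: (6,3,2)
P 4-5 [J1]: (6,4,2)
link6: (7,4,2)
PS 2-5 [J2]: (7,4,3)
PS 6-0 [J2]: (7,4,4)
link7: (8,4,4)
C 7-6 [J2]: (8,4,5)
R 1-6 [J1]: (8,5,5)
R 2-6 [J1]: (8,6,5)
Grübler: 3·7 − 2·6 − 5 = 4

M = 4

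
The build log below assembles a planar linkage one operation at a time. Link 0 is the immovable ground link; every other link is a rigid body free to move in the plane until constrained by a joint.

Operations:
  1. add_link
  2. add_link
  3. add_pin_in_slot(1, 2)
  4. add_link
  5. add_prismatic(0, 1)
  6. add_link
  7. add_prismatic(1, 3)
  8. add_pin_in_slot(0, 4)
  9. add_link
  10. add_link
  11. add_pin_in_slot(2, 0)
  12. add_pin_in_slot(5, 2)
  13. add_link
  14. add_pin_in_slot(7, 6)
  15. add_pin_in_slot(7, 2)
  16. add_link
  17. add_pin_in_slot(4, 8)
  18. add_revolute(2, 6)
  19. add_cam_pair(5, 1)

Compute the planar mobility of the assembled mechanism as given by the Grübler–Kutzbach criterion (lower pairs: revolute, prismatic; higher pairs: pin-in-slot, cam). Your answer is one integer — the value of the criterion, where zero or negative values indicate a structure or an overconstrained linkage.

M = 10

L=1 J1=0 J2=0
add link → L=2 J1=0 J2=0
add link → L=3 J1=0 J2=0
PS@1,2 dof=2 J2 → L=3 J1=0 J2=1
add link → L=4 J1=0 J2=1
P@0,1 dof=1 J1 → L=4 J1=1 J2=1
add link → L=5 J1=1 J2=1
P@1,3 dof=1 J1 → L=5 J1=2 J2=1
PS@0,4 dof=2 J2 → L=5 J1=2 J2=2
add link → L=6 J1=2 J2=2
add link → L=7 J1=2 J2=2
PS@2,0 dof=2 J2 → L=7 J1=2 J2=3
PS@5,2 dof=2 J2 → L=7 J1=2 J2=4
add link → L=8 J1=2 J2=4
PS@7,6 dof=2 J2 → L=8 J1=2 J2=5
PS@7,2 dof=2 J2 → L=8 J1=2 J2=6
add link → L=9 J1=2 J2=6
PS@4,8 dof=2 J2 → L=9 J1=2 J2=7
R@2,6 dof=1 J1 → L=9 J1=3 J2=7
C@5,1 dof=2 J2 → L=9 J1=3 J2=8
M=3(L−1)−2J1−J2=3·8−2·3−8=10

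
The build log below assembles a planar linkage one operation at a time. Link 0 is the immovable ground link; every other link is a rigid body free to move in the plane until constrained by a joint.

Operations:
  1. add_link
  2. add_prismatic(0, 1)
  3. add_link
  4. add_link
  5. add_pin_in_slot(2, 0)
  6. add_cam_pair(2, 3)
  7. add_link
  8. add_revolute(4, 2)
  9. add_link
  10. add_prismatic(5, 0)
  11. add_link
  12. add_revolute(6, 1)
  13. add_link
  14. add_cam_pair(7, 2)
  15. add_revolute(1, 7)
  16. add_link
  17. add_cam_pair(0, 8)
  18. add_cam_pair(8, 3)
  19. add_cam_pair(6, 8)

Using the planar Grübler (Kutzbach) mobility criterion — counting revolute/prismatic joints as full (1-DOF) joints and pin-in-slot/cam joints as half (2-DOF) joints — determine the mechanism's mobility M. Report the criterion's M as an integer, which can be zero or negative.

ground; <1,0,0>
#1 <2,0,0>
P:0↔1 J1 <2,1,0>
#2 <3,1,0>
#3 <4,1,0>
PS:2↔0 J2 <4,1,1>
C:2↔3 J2 <4,1,2>
#4 <5,1,2>
R:4↔2 J1 <5,2,2>
#5 <6,2,2>
P:5↔0 J1 <6,3,2>
#6 <7,3,2>
R:6↔1 J1 <7,4,2>
#7 <8,4,2>
C:7↔2 J2 <8,4,3>
R:1↔7 J1 <8,5,3>
#8 <9,5,3>
C:0↔8 J2 <9,5,4>
C:8↔3 J2 <9,5,5>
C:6↔8 J2 <9,5,6>
3×8 − 2×5 − 1×6 = 8

M = 8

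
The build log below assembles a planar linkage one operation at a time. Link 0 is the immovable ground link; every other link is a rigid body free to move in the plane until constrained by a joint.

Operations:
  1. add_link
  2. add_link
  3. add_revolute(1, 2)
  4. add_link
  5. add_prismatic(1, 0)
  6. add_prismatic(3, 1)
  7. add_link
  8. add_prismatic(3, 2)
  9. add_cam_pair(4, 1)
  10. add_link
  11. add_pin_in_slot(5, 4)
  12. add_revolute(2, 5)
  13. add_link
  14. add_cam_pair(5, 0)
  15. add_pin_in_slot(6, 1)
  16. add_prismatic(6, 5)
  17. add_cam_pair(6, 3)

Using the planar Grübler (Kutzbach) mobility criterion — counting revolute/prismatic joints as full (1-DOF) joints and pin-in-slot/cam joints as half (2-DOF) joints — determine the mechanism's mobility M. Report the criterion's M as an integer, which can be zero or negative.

M = 1

ground; <1,0,0>
#1 <2,0,0>
#2 <3,0,0>
R:1↔2 J1 <3,1,0>
#3 <4,1,0>
P:1↔0 J1 <4,2,0>
P:3↔1 J1 <4,3,0>
#4 <5,3,0>
P:3↔2 J1 <5,4,0>
C:4↔1 J2 <5,4,1>
#5 <6,4,1>
PS:5↔4 J2 <6,4,2>
R:2↔5 J1 <6,5,2>
#6 <7,5,2>
C:5↔0 J2 <7,5,3>
PS:6↔1 J2 <7,5,4>
P:6↔5 J1 <7,6,4>
C:6↔3 J2 <7,6,5>
3×6 − 2×6 − 1×5 = 1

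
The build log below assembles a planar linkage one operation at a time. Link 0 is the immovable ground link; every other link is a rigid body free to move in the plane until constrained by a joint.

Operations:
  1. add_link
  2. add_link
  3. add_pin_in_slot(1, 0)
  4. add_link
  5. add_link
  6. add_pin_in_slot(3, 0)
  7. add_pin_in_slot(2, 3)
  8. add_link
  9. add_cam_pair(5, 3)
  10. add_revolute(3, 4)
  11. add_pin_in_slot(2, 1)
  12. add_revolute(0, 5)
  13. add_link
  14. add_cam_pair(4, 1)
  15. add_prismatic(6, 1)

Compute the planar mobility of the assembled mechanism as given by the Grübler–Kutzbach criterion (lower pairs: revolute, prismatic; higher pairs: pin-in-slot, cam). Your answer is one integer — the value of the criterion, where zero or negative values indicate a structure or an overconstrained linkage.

L=1 J1=0 J2=0
add link → L=2 J1=0 J2=0
add link → L=3 J1=0 J2=0
PS@1,0 dof=2 J2 → L=3 J1=0 J2=1
add link → L=4 J1=0 J2=1
add link → L=5 J1=0 J2=1
PS@3,0 dof=2 J2 → L=5 J1=0 J2=2
PS@2,3 dof=2 J2 → L=5 J1=0 J2=3
add link → L=6 J1=0 J2=3
C@5,3 dof=2 J2 → L=6 J1=0 J2=4
R@3,4 dof=1 J1 → L=6 J1=1 J2=4
PS@2,1 dof=2 J2 → L=6 J1=1 J2=5
R@0,5 dof=1 J1 → L=6 J1=2 J2=5
add link → L=7 J1=2 J2=5
C@4,1 dof=2 J2 → L=7 J1=2 J2=6
P@6,1 dof=1 J1 → L=7 J1=3 J2=6
M=3(L−1)−2J1−J2=3·6−2·3−6=6

M = 6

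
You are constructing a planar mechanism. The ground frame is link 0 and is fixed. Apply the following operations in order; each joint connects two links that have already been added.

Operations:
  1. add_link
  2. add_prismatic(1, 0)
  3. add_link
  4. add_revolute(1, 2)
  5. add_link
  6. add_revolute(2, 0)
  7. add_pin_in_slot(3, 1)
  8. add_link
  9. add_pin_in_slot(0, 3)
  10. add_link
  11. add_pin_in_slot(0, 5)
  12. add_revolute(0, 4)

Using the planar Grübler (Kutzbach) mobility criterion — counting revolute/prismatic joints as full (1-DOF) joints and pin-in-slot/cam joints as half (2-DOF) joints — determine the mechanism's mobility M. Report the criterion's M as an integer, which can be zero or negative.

M = 4

[1;0;0] (link 0 is ground)
L+ [2;0;0]
P(1,0)∈J1 [2;1;0]
L+ [3;1;0]
R(1,2)∈J1 [3;2;0]
L+ [4;2;0]
R(2,0)∈J1 [4;3;0]
PS(3,1)∈J2 [4;3;1]
L+ [5;3;1]
PS(0,3)∈J2 [5;3;2]
L+ [6;3;2]
PS(0,5)∈J2 [6;3;3]
R(0,4)∈J1 [6;4;3]
mobility = 15 − 8 − 3 = 4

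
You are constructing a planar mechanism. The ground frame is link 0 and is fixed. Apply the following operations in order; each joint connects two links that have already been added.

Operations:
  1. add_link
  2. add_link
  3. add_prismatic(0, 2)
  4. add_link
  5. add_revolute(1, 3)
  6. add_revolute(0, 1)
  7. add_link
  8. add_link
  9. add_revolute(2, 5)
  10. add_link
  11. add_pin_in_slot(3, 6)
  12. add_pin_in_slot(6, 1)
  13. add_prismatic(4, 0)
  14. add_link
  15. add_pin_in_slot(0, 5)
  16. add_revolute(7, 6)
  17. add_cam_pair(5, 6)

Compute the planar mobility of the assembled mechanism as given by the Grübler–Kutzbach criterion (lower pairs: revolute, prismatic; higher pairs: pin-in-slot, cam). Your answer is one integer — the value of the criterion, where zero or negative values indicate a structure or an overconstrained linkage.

(L,J1,J2)=(1,0,0); link0 fixed
link1: (2,0,0)
link2: (3,0,0)
P 0-2 [J1]: (3,1,0)
link3: (4,1,0)
R 1-3 [J1]: (4,2,0)
R 0-1 [J1]: (4,3,0)
link4: (5,3,0)
link5: (6,3,0)
R 2-5 [J1]: (6,4,0)
link6: (7,4,0)
PS 3-6 [J2]: (7,4,1)
PS 6-1 [J2]: (7,4,2)
P 4-0 [J1]: (7,5,2)
link7: (8,5,2)
PS 0-5 [J2]: (8,5,3)
R 7-6 [J1]: (8,6,3)
C 5-6 [J2]: (8,6,4)
Grübler: 3·7 − 2·6 − 4 = 5

M = 5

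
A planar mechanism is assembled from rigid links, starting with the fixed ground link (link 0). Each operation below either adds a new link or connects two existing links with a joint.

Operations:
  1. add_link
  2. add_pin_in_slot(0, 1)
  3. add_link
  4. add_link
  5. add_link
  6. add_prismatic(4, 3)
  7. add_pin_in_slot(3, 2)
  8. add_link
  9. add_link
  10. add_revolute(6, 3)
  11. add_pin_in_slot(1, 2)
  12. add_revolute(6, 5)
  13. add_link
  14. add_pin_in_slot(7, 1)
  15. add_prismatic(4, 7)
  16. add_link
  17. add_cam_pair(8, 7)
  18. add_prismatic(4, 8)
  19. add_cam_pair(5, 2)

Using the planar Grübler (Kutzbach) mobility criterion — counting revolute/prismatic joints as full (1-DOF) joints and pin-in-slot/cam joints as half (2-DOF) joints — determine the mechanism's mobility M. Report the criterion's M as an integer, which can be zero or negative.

M = 8

link 0 = ground. State L|J1|J2 = 1|0|0
+link1  2|0|0
PS(0,1) f=2→J2  2|0|1
+link2  3|0|1
+link3  4|0|1
+link4  5|0|1
P(4,3) f=1→J1  5|1|1
PS(3,2) f=2→J2  5|1|2
+link5  6|1|2
+link6  7|1|2
R(6,3) f=1→J1  7|2|2
PS(1,2) f=2→J2  7|2|3
R(6,5) f=1→J1  7|3|3
+link7  8|3|3
PS(7,1) f=2→J2  8|3|4
P(4,7) f=1→J1  8|4|4
+link8  9|4|4
C(8,7) f=2→J2  9|4|5
P(4,8) f=1→J1  9|5|5
C(5,2) f=2→J2  9|5|6
M = 3(9−1)−2·5−6 = 24−10−6 = 8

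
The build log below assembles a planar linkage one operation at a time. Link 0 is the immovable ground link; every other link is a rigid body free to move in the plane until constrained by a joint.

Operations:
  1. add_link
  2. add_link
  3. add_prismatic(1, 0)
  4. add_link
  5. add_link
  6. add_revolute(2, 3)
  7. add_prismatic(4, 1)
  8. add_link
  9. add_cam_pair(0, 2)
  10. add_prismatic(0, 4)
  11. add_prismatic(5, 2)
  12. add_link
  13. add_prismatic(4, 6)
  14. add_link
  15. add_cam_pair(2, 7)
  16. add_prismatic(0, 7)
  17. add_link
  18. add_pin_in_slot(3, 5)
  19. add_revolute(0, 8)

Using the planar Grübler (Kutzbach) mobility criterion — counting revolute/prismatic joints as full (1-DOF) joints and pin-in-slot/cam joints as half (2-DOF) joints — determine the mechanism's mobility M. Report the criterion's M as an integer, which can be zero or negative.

[1;0;0] (link 0 is ground)
L+ [2;0;0]
L+ [3;0;0]
P(1,0)∈J1 [3;1;0]
L+ [4;1;0]
L+ [5;1;0]
R(2,3)∈J1 [5;2;0]
P(4,1)∈J1 [5;3;0]
L+ [6;3;0]
C(0,2)∈J2 [6;3;1]
P(0,4)∈J1 [6;4;1]
P(5,2)∈J1 [6;5;1]
L+ [7;5;1]
P(4,6)∈J1 [7;6;1]
L+ [8;6;1]
C(2,7)∈J2 [8;6;2]
P(0,7)∈J1 [8;7;2]
L+ [9;7;2]
PS(3,5)∈J2 [9;7;3]
R(0,8)∈J1 [9;8;3]
mobility = 24 − 16 − 3 = 5

M = 5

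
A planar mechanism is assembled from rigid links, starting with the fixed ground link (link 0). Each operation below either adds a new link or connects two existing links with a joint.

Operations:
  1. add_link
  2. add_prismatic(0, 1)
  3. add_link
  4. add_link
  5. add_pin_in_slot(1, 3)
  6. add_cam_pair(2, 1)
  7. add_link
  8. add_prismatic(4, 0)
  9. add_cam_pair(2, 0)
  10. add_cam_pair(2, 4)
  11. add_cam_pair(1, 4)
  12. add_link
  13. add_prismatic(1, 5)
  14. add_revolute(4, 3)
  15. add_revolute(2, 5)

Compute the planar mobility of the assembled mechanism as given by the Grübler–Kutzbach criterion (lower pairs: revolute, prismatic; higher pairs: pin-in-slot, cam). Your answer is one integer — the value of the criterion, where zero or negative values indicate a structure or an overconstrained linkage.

M = 0

(L,J1,J2)=(1,0,0); link0 fixed
link1: (2,0,0)
P 0-1 [J1]: (2,1,0)
link2: (3,1,0)
link3: (4,1,0)
PS 1-3 [J2]: (4,1,1)
C 2-1 [J2]: (4,1,2)
link4: (5,1,2)
P 4-0 [J1]: (5,2,2)
C 2-0 [J2]: (5,2,3)
C 2-4 [J2]: (5,2,4)
C 1-4 [J2]: (5,2,5)
link5: (6,2,5)
P 1-5 [J1]: (6,3,5)
R 4-3 [J1]: (6,4,5)
R 2-5 [J1]: (6,5,5)
Grübler: 3·5 − 2·5 − 5 = 0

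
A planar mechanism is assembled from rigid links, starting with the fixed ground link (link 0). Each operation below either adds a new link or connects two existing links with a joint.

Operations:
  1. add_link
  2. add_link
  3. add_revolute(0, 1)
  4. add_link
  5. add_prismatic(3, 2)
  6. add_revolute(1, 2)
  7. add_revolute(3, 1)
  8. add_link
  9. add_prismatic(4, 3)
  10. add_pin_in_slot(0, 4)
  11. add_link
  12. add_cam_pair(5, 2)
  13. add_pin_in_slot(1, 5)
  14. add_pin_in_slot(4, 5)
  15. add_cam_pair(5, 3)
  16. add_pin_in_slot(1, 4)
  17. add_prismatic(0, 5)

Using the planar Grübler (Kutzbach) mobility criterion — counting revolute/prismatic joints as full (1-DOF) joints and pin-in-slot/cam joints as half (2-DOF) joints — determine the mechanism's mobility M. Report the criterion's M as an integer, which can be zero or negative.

(L,J1,J2)=(1,0,0); link0 fixed
link1: (2,0,0)
link2: (3,0,0)
R 0-1 [J1]: (3,1,0)
link3: (4,1,0)
P 3-2 [J1]: (4,2,0)
R 1-2 [J1]: (4,3,0)
R 3-1 [J1]: (4,4,0)
link4: (5,4,0)
P 4-3 [J1]: (5,5,0)
PS 0-4 [J2]: (5,5,1)
link5: (6,5,1)
C 5-2 [J2]: (6,5,2)
PS 1-5 [J2]: (6,5,3)
PS 4-5 [J2]: (6,5,4)
C 5-3 [J2]: (6,5,5)
PS 1-4 [J2]: (6,5,6)
P 0-5 [J1]: (6,6,6)
Grübler: 3·5 − 2·6 − 6 = -3

M = -3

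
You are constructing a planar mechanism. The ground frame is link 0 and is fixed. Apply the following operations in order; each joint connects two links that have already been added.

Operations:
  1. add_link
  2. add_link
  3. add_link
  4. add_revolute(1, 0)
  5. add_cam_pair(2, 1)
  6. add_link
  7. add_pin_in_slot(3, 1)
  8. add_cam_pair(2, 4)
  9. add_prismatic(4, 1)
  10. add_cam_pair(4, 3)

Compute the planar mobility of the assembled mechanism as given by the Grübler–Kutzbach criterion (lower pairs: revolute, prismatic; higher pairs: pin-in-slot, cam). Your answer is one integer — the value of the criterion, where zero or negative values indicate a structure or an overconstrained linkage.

M = 4

ground; <1,0,0>
#1 <2,0,0>
#2 <3,0,0>
#3 <4,0,0>
R:1↔0 J1 <4,1,0>
C:2↔1 J2 <4,1,1>
#4 <5,1,1>
PS:3↔1 J2 <5,1,2>
C:2↔4 J2 <5,1,3>
P:4↔1 J1 <5,2,3>
C:4↔3 J2 <5,2,4>
3×4 − 2×2 − 1×4 = 4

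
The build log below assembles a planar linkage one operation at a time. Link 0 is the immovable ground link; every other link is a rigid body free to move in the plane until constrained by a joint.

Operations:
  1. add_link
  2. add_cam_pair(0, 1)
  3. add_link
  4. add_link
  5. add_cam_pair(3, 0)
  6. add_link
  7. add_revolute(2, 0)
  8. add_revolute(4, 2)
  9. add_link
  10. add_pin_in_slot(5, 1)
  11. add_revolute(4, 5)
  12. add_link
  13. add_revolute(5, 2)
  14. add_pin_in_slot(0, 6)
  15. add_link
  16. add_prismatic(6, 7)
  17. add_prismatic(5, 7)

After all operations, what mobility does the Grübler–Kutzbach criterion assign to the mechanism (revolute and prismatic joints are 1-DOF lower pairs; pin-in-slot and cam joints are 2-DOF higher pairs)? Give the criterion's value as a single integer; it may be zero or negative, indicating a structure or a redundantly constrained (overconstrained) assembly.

L=1 J1=0 J2=0
add link → L=2 J1=0 J2=0
C@0,1 dof=2 J2 → L=2 J1=0 J2=1
add link → L=3 J1=0 J2=1
add link → L=4 J1=0 J2=1
C@3,0 dof=2 J2 → L=4 J1=0 J2=2
add link → L=5 J1=0 J2=2
R@2,0 dof=1 J1 → L=5 J1=1 J2=2
R@4,2 dof=1 J1 → L=5 J1=2 J2=2
add link → L=6 J1=2 J2=2
PS@5,1 dof=2 J2 → L=6 J1=2 J2=3
R@4,5 dof=1 J1 → L=6 J1=3 J2=3
add link → L=7 J1=3 J2=3
R@5,2 dof=1 J1 → L=7 J1=4 J2=3
PS@0,6 dof=2 J2 → L=7 J1=4 J2=4
add link → L=8 J1=4 J2=4
P@6,7 dof=1 J1 → L=8 J1=5 J2=4
P@5,7 dof=1 J1 → L=8 J1=6 J2=4
M=3(L−1)−2J1−J2=3·7−2·6−4=5

M = 5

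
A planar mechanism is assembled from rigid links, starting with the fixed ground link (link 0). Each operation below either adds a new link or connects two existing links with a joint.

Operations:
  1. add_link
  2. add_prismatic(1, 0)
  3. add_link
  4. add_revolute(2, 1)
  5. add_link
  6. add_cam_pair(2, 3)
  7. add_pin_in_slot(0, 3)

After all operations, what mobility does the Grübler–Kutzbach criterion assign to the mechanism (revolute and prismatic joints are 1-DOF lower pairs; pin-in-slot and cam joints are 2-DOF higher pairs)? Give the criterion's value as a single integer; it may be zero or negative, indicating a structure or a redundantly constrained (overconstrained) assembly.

ground; <1,0,0>
#1 <2,0,0>
P:1↔0 J1 <2,1,0>
#2 <3,1,0>
R:2↔1 J1 <3,2,0>
#3 <4,2,0>
C:2↔3 J2 <4,2,1>
PS:0↔3 J2 <4,2,2>
3×3 − 2×2 − 1×2 = 3

M = 3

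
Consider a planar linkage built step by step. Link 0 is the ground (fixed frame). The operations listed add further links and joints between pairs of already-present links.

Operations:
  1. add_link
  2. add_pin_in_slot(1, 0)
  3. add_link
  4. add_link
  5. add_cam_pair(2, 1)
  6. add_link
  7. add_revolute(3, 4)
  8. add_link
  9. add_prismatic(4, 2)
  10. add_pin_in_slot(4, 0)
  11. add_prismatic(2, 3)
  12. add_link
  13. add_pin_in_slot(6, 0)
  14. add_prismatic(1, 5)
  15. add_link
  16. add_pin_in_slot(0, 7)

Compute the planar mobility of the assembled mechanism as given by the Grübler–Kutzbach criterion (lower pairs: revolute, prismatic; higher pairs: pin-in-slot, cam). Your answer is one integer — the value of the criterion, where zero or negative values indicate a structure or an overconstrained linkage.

link 0 = ground. State L|J1|J2 = 1|0|0
+link1  2|0|0
PS(1,0) f=2→J2  2|0|1
+link2  3|0|1
+link3  4|0|1
C(2,1) f=2→J2  4|0|2
+link4  5|0|2
R(3,4) f=1→J1  5|1|2
+link5  6|1|2
P(4,2) f=1→J1  6|2|2
PS(4,0) f=2→J2  6|2|3
P(2,3) f=1→J1  6|3|3
+link6  7|3|3
PS(6,0) f=2→J2  7|3|4
P(1,5) f=1→J1  7|4|4
+link7  8|4|4
PS(0,7) f=2→J2  8|4|5
M = 3(8−1)−2·4−5 = 21−8−5 = 8

M = 8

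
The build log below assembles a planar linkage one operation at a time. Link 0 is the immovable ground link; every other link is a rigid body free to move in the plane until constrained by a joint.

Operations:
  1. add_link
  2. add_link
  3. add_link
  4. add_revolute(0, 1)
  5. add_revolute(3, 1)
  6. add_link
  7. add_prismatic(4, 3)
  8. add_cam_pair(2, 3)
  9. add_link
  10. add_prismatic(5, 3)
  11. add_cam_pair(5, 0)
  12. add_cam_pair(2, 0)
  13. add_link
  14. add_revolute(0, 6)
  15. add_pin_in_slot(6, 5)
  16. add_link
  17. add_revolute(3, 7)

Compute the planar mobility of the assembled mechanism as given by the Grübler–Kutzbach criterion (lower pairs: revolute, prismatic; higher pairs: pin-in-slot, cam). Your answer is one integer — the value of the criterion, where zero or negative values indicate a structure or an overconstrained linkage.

M = 5

ground; <1,0,0>
#1 <2,0,0>
#2 <3,0,0>
#3 <4,0,0>
R:0↔1 J1 <4,1,0>
R:3↔1 J1 <4,2,0>
#4 <5,2,0>
P:4↔3 J1 <5,3,0>
C:2↔3 J2 <5,3,1>
#5 <6,3,1>
P:5↔3 J1 <6,4,1>
C:5↔0 J2 <6,4,2>
C:2↔0 J2 <6,4,3>
#6 <7,4,3>
R:0↔6 J1 <7,5,3>
PS:6↔5 J2 <7,5,4>
#7 <8,5,4>
R:3↔7 J1 <8,6,4>
3×7 − 2×6 − 1×4 = 5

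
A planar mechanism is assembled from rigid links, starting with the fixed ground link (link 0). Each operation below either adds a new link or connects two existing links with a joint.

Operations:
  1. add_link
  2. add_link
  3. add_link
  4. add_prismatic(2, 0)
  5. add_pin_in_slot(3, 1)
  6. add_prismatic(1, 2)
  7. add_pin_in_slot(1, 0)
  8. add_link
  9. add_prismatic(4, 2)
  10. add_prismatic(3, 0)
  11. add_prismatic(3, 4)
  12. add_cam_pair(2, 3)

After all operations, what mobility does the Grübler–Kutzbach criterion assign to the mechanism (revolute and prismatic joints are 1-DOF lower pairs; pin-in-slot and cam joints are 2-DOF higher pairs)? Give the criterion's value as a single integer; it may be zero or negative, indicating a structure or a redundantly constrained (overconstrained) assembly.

M = -1

ground; <1,0,0>
#1 <2,0,0>
#2 <3,0,0>
#3 <4,0,0>
P:2↔0 J1 <4,1,0>
PS:3↔1 J2 <4,1,1>
P:1↔2 J1 <4,2,1>
PS:1↔0 J2 <4,2,2>
#4 <5,2,2>
P:4↔2 J1 <5,3,2>
P:3↔0 J1 <5,4,2>
P:3↔4 J1 <5,5,2>
C:2↔3 J2 <5,5,3>
3×4 − 2×5 − 1×3 = -1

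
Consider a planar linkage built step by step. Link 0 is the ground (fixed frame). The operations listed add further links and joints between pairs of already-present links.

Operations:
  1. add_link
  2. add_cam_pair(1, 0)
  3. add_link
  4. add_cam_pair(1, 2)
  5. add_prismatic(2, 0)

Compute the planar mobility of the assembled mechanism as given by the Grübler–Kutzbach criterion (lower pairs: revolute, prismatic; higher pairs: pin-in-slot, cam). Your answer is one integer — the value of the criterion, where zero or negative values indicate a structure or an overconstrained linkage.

L=1 J1=0 J2=0
add link → L=2 J1=0 J2=0
C@1,0 dof=2 J2 → L=2 J1=0 J2=1
add link → L=3 J1=0 J2=1
C@1,2 dof=2 J2 → L=3 J1=0 J2=2
P@2,0 dof=1 J1 → L=3 J1=1 J2=2
M=3(L−1)−2J1−J2=3·2−2·1−2=2

M = 2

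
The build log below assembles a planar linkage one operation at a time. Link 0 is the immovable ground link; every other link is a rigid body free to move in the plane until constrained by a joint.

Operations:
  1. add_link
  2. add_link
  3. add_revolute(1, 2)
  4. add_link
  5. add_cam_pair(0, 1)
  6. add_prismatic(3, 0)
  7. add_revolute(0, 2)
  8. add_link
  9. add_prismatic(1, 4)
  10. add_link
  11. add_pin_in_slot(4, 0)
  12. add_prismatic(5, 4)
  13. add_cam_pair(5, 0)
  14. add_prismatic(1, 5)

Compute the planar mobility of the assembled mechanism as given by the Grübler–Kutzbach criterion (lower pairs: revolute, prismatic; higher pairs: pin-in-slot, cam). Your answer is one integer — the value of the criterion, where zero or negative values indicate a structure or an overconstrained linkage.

(L,J1,J2)=(1,0,0); link0 fixed
link1: (2,0,0)
link2: (3,0,0)
R 1-2 [J1]: (3,1,0)
link3: (4,1,0)
C 0-1 [J2]: (4,1,1)
P 3-0 [J1]: (4,2,1)
R 0-2 [J1]: (4,3,1)
link4: (5,3,1)
P 1-4 [J1]: (5,4,1)
link5: (6,4,1)
PS 4-0 [J2]: (6,4,2)
P 5-4 [J1]: (6,5,2)
C 5-0 [J2]: (6,5,3)
P 1-5 [J1]: (6,6,3)
Grübler: 3·5 − 2·6 − 3 = 0

M = 0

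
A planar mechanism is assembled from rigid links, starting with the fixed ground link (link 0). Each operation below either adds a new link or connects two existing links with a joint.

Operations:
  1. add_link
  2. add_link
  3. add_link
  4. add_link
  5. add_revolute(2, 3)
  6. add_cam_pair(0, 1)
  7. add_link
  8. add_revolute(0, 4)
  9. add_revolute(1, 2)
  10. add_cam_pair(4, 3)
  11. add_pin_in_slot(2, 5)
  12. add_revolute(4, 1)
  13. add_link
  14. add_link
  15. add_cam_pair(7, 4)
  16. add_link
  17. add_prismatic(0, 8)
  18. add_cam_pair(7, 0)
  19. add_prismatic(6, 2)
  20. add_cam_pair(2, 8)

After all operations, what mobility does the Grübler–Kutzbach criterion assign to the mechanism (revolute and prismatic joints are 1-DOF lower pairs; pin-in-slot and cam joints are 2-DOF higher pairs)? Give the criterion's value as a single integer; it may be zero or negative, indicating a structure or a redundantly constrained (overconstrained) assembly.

M = 6

(L,J1,J2)=(1,0,0); link0 fixed
link1: (2,0,0)
link2: (3,0,0)
link3: (4,0,0)
link4: (5,0,0)
R 2-3 [J1]: (5,1,0)
C 0-1 [J2]: (5,1,1)
link5: (6,1,1)
R 0-4 [J1]: (6,2,1)
R 1-2 [J1]: (6,3,1)
C 4-3 [J2]: (6,3,2)
PS 2-5 [J2]: (6,3,3)
R 4-1 [J1]: (6,4,3)
link6: (7,4,3)
link7: (8,4,3)
C 7-4 [J2]: (8,4,4)
link8: (9,4,4)
P 0-8 [J1]: (9,5,4)
C 7-0 [J2]: (9,5,5)
P 6-2 [J1]: (9,6,5)
C 2-8 [J2]: (9,6,6)
Grübler: 3·8 − 2·6 − 6 = 6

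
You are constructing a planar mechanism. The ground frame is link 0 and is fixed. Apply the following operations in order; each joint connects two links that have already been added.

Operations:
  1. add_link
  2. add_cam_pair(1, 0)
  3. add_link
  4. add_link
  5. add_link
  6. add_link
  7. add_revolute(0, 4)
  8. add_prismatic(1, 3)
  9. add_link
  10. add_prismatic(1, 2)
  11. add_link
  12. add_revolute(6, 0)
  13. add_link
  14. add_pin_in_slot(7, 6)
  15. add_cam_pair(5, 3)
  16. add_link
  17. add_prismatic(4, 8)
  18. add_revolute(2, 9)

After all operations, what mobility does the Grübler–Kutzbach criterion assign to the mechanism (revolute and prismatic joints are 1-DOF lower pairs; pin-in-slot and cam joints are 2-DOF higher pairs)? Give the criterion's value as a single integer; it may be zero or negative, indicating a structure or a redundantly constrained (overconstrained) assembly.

M = 12

ground; <1,0,0>
#1 <2,0,0>
C:1↔0 J2 <2,0,1>
#2 <3,0,1>
#3 <4,0,1>
#4 <5,0,1>
#5 <6,0,1>
R:0↔4 J1 <6,1,1>
P:1↔3 J1 <6,2,1>
#6 <7,2,1>
P:1↔2 J1 <7,3,1>
#7 <8,3,1>
R:6↔0 J1 <8,4,1>
#8 <9,4,1>
PS:7↔6 J2 <9,4,2>
C:5↔3 J2 <9,4,3>
#9 <10,4,3>
P:4↔8 J1 <10,5,3>
R:2↔9 J1 <10,6,3>
3×9 − 2×6 − 1×3 = 12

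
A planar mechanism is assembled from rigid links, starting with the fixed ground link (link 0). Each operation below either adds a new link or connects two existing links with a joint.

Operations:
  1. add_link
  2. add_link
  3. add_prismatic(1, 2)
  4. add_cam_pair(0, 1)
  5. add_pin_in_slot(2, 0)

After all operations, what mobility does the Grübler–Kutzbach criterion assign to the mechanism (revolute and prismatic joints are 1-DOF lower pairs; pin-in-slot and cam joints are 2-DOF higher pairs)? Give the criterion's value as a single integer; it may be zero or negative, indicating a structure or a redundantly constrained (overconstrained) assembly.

link 0 = ground. State L|J1|J2 = 1|0|0
+link1  2|0|0
+link2  3|0|0
P(1,2) f=1→J1  3|1|0
C(0,1) f=2→J2  3|1|1
PS(2,0) f=2→J2  3|1|2
M = 3(3−1)−2·1−2 = 6−2−2 = 2

M = 2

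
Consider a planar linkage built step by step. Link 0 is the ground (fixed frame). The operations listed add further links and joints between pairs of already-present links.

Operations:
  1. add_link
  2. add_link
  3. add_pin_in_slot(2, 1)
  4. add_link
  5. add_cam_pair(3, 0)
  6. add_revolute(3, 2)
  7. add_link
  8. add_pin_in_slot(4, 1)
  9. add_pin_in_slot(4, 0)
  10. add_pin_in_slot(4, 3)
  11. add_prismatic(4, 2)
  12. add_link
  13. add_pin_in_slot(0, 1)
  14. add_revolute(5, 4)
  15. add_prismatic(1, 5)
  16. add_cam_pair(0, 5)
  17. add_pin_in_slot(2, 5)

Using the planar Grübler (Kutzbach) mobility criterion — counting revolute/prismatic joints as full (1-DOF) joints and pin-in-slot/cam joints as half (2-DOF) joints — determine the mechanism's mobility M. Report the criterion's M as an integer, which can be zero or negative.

ground; <1,0,0>
#1 <2,0,0>
#2 <3,0,0>
PS:2↔1 J2 <3,0,1>
#3 <4,0,1>
C:3↔0 J2 <4,0,2>
R:3↔2 J1 <4,1,2>
#4 <5,1,2>
PS:4↔1 J2 <5,1,3>
PS:4↔0 J2 <5,1,4>
PS:4↔3 J2 <5,1,5>
P:4↔2 J1 <5,2,5>
#5 <6,2,5>
PS:0↔1 J2 <6,2,6>
R:5↔4 J1 <6,3,6>
P:1↔5 J1 <6,4,6>
C:0↔5 J2 <6,4,7>
PS:2↔5 J2 <6,4,8>
3×5 − 2×4 − 1×8 = -1

M = -1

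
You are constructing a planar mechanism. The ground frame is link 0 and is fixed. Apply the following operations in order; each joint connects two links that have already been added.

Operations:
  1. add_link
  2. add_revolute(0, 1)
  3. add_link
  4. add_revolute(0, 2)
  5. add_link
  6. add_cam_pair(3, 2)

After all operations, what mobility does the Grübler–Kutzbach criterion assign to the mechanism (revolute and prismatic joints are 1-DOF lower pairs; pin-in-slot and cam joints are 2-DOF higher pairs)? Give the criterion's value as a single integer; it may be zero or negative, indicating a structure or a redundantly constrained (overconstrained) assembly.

M = 4

L=1 J1=0 J2=0
add link → L=2 J1=0 J2=0
R@0,1 dof=1 J1 → L=2 J1=1 J2=0
add link → L=3 J1=1 J2=0
R@0,2 dof=1 J1 → L=3 J1=2 J2=0
add link → L=4 J1=2 J2=0
C@3,2 dof=2 J2 → L=4 J1=2 J2=1
M=3(L−1)−2J1−J2=3·3−2·2−1=4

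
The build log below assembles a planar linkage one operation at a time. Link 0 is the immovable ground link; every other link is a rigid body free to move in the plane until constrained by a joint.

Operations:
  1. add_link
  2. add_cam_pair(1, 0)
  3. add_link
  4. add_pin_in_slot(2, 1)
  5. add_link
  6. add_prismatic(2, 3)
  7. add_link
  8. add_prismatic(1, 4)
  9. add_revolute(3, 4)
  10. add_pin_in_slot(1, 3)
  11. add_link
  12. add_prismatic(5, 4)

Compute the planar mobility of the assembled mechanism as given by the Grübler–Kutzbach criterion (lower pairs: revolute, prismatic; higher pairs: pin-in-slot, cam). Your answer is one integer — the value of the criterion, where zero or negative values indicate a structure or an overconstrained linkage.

M = 4

[1;0;0] (link 0 is ground)
L+ [2;0;0]
C(1,0)∈J2 [2;0;1]
L+ [3;0;1]
PS(2,1)∈J2 [3;0;2]
L+ [4;0;2]
P(2,3)∈J1 [4;1;2]
L+ [5;1;2]
P(1,4)∈J1 [5;2;2]
R(3,4)∈J1 [5;3;2]
PS(1,3)∈J2 [5;3;3]
L+ [6;3;3]
P(5,4)∈J1 [6;4;3]
mobility = 15 − 8 − 3 = 4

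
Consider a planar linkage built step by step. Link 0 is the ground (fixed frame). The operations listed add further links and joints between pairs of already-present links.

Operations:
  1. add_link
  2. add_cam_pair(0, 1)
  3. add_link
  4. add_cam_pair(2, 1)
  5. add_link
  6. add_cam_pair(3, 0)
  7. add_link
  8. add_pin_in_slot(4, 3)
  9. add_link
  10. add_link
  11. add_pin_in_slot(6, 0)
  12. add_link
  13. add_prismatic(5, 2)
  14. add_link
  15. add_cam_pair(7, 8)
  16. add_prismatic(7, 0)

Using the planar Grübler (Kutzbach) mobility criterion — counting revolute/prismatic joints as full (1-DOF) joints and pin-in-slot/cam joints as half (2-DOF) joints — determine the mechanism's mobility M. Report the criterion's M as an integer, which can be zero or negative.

M = 14

[1;0;0] (link 0 is ground)
L+ [2;0;0]
C(0,1)∈J2 [2;0;1]
L+ [3;0;1]
C(2,1)∈J2 [3;0;2]
L+ [4;0;2]
C(3,0)∈J2 [4;0;3]
L+ [5;0;3]
PS(4,3)∈J2 [5;0;4]
L+ [6;0;4]
L+ [7;0;4]
PS(6,0)∈J2 [7;0;5]
L+ [8;0;5]
P(5,2)∈J1 [8;1;5]
L+ [9;1;5]
C(7,8)∈J2 [9;1;6]
P(7,0)∈J1 [9;2;6]
mobility = 24 − 4 − 6 = 14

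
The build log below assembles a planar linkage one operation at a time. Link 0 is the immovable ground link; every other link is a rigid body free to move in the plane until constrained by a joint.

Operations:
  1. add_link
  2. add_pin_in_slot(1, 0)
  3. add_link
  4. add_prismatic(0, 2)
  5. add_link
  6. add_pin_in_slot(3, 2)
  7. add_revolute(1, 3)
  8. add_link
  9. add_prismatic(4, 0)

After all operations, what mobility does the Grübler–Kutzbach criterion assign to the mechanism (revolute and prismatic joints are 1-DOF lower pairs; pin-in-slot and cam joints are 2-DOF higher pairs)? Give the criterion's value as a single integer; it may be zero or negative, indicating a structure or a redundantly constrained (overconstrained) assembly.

M = 4

(L,J1,J2)=(1,0,0); link0 fixed
link1: (2,0,0)
PS 1-0 [J2]: (2,0,1)
link2: (3,0,1)
P 0-2 [J1]: (3,1,1)
link3: (4,1,1)
PS 3-2 [J2]: (4,1,2)
R 1-3 [J1]: (4,2,2)
link4: (5,2,2)
P 4-0 [J1]: (5,3,2)
Grübler: 3·4 − 2·3 − 2 = 4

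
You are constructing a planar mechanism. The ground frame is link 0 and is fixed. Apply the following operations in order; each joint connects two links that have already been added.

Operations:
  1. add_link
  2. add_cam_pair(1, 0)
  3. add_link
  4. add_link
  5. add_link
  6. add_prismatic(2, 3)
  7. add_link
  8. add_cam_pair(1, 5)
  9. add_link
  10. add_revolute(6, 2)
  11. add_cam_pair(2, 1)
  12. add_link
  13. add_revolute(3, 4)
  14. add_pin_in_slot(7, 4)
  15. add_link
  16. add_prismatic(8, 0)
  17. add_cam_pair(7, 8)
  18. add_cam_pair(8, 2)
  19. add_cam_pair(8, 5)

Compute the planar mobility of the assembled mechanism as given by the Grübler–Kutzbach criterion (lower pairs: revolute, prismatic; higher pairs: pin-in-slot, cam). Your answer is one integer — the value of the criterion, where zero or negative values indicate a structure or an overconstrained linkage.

[1;0;0] (link 0 is ground)
L+ [2;0;0]
C(1,0)∈J2 [2;0;1]
L+ [3;0;1]
L+ [4;0;1]
L+ [5;0;1]
P(2,3)∈J1 [5;1;1]
L+ [6;1;1]
C(1,5)∈J2 [6;1;2]
L+ [7;1;2]
R(6,2)∈J1 [7;2;2]
C(2,1)∈J2 [7;2;3]
L+ [8;2;3]
R(3,4)∈J1 [8;3;3]
PS(7,4)∈J2 [8;3;4]
L+ [9;3;4]
P(8,0)∈J1 [9;4;4]
C(7,8)∈J2 [9;4;5]
C(8,2)∈J2 [9;4;6]
C(8,5)∈J2 [9;4;7]
mobility = 24 − 8 − 7 = 9

M = 9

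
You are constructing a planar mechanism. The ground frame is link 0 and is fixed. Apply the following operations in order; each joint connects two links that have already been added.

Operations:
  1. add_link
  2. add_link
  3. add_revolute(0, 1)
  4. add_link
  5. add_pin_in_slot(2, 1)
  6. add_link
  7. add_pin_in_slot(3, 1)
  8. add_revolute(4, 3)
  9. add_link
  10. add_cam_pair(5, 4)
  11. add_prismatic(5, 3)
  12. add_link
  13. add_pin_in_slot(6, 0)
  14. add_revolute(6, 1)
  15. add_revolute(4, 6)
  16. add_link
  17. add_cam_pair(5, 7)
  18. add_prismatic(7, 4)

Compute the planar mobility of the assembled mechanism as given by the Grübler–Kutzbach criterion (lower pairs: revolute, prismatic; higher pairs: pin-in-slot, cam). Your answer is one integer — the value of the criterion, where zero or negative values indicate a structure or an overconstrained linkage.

M = 4

[1;0;0] (link 0 is ground)
L+ [2;0;0]
L+ [3;0;0]
R(0,1)∈J1 [3;1;0]
L+ [4;1;0]
PS(2,1)∈J2 [4;1;1]
L+ [5;1;1]
PS(3,1)∈J2 [5;1;2]
R(4,3)∈J1 [5;2;2]
L+ [6;2;2]
C(5,4)∈J2 [6;2;3]
P(5,3)∈J1 [6;3;3]
L+ [7;3;3]
PS(6,0)∈J2 [7;3;4]
R(6,1)∈J1 [7;4;4]
R(4,6)∈J1 [7;5;4]
L+ [8;5;4]
C(5,7)∈J2 [8;5;5]
P(7,4)∈J1 [8;6;5]
mobility = 21 − 12 − 5 = 4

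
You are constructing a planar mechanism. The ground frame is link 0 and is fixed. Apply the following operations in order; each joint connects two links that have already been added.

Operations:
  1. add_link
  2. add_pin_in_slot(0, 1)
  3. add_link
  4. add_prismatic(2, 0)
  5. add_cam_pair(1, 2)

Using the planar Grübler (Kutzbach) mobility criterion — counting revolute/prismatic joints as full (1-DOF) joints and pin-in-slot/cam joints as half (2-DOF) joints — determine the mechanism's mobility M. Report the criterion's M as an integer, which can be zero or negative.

M = 2

[1;0;0] (link 0 is ground)
L+ [2;0;0]
PS(0,1)∈J2 [2;0;1]
L+ [3;0;1]
P(2,0)∈J1 [3;1;1]
C(1,2)∈J2 [3;1;2]
mobility = 6 − 2 − 2 = 2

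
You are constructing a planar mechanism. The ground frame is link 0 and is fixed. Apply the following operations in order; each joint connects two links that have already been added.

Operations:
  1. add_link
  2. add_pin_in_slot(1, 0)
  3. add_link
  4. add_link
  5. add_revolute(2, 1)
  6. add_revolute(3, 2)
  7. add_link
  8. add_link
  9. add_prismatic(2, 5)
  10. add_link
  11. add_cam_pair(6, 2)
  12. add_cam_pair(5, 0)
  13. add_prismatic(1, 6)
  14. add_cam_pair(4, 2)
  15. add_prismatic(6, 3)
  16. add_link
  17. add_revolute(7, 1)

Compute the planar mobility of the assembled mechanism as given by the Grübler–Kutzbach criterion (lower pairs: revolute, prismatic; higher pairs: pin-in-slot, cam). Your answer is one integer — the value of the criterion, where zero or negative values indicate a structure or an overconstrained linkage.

ground; <1,0,0>
#1 <2,0,0>
PS:1↔0 J2 <2,0,1>
#2 <3,0,1>
#3 <4,0,1>
R:2↔1 J1 <4,1,1>
R:3↔2 J1 <4,2,1>
#4 <5,2,1>
#5 <6,2,1>
P:2↔5 J1 <6,3,1>
#6 <7,3,1>
C:6↔2 J2 <7,3,2>
C:5↔0 J2 <7,3,3>
P:1↔6 J1 <7,4,3>
C:4↔2 J2 <7,4,4>
P:6↔3 J1 <7,5,4>
#7 <8,5,4>
R:7↔1 J1 <8,6,4>
3×7 − 2×6 − 1×4 = 5

M = 5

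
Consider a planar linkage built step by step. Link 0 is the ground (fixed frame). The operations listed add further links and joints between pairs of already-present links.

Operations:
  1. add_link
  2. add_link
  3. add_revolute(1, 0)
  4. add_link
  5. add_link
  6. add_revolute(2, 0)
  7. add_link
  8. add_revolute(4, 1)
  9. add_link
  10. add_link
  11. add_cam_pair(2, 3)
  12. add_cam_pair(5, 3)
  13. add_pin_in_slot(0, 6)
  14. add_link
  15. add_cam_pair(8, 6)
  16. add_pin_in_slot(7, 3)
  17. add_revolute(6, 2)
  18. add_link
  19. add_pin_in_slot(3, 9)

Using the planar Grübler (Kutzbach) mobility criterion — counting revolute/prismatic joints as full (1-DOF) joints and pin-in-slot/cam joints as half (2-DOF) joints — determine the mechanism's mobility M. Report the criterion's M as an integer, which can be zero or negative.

[1;0;0] (link 0 is ground)
L+ [2;0;0]
L+ [3;0;0]
R(1,0)∈J1 [3;1;0]
L+ [4;1;0]
L+ [5;1;0]
R(2,0)∈J1 [5;2;0]
L+ [6;2;0]
R(4,1)∈J1 [6;3;0]
L+ [7;3;0]
L+ [8;3;0]
C(2,3)∈J2 [8;3;1]
C(5,3)∈J2 [8;3;2]
PS(0,6)∈J2 [8;3;3]
L+ [9;3;3]
C(8,6)∈J2 [9;3;4]
PS(7,3)∈J2 [9;3;5]
R(6,2)∈J1 [9;4;5]
L+ [10;4;5]
PS(3,9)∈J2 [10;4;6]
mobility = 27 − 8 − 6 = 13

M = 13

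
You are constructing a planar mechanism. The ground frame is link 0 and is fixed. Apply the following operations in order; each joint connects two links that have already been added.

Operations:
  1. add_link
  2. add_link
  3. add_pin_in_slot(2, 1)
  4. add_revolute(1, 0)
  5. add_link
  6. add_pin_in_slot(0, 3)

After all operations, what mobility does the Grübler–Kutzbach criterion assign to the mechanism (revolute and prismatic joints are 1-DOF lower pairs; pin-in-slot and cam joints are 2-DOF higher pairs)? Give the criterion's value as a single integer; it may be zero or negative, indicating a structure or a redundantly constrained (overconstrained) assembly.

M = 5

[1;0;0] (link 0 is ground)
L+ [2;0;0]
L+ [3;0;0]
PS(2,1)∈J2 [3;0;1]
R(1,0)∈J1 [3;1;1]
L+ [4;1;1]
PS(0,3)∈J2 [4;1;2]
mobility = 9 − 2 − 2 = 5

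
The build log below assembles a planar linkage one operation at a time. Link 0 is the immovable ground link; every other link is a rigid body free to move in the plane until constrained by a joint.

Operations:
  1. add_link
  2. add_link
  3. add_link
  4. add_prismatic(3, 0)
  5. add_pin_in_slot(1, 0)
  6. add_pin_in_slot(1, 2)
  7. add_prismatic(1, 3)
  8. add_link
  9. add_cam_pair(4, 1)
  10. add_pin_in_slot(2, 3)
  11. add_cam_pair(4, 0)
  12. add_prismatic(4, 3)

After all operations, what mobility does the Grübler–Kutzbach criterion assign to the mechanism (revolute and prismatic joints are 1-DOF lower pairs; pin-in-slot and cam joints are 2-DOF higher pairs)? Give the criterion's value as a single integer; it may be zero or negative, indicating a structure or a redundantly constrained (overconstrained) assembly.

M = 1

ground; <1,0,0>
#1 <2,0,0>
#2 <3,0,0>
#3 <4,0,0>
P:3↔0 J1 <4,1,0>
PS:1↔0 J2 <4,1,1>
PS:1↔2 J2 <4,1,2>
P:1↔3 J1 <4,2,2>
#4 <5,2,2>
C:4↔1 J2 <5,2,3>
PS:2↔3 J2 <5,2,4>
C:4↔0 J2 <5,2,5>
P:4↔3 J1 <5,3,5>
3×4 − 2×3 − 1×5 = 1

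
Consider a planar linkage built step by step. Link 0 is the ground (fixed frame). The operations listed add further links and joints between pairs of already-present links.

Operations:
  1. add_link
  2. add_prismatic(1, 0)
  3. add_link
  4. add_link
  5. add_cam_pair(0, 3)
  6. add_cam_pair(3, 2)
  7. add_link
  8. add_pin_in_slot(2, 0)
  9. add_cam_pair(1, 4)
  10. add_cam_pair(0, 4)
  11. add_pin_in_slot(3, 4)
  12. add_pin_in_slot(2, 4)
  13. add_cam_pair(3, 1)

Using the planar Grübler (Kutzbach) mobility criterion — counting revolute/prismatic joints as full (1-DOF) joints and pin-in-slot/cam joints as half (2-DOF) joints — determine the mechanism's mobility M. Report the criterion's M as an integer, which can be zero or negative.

M = 2

ground; <1,0,0>
#1 <2,0,0>
P:1↔0 J1 <2,1,0>
#2 <3,1,0>
#3 <4,1,0>
C:0↔3 J2 <4,1,1>
C:3↔2 J2 <4,1,2>
#4 <5,1,2>
PS:2↔0 J2 <5,1,3>
C:1↔4 J2 <5,1,4>
C:0↔4 J2 <5,1,5>
PS:3↔4 J2 <5,1,6>
PS:2↔4 J2 <5,1,7>
C:3↔1 J2 <5,1,8>
3×4 − 2×1 − 1×8 = 2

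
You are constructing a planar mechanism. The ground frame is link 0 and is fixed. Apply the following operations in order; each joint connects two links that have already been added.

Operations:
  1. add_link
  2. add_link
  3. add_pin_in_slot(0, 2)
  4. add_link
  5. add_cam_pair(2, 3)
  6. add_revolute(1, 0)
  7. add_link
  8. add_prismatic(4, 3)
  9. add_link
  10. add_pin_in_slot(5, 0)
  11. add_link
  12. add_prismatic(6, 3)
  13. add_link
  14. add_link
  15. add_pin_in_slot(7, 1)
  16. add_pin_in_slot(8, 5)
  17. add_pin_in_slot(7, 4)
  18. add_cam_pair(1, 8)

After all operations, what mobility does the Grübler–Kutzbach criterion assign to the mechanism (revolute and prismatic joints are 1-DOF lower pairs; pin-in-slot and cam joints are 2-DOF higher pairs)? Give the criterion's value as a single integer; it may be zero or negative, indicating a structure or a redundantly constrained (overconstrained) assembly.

M = 11

link 0 = ground. State L|J1|J2 = 1|0|0
+link1  2|0|0
+link2  3|0|0
PS(0,2) f=2→J2  3|0|1
+link3  4|0|1
C(2,3) f=2→J2  4|0|2
R(1,0) f=1→J1  4|1|2
+link4  5|1|2
P(4,3) f=1→J1  5|2|2
+link5  6|2|2
PS(5,0) f=2→J2  6|2|3
+link6  7|2|3
P(6,3) f=1→J1  7|3|3
+link7  8|3|3
+link8  9|3|3
PS(7,1) f=2→J2  9|3|4
PS(8,5) f=2→J2  9|3|5
PS(7,4) f=2→J2  9|3|6
C(1,8) f=2→J2  9|3|7
M = 3(9−1)−2·3−7 = 24−6−7 = 11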